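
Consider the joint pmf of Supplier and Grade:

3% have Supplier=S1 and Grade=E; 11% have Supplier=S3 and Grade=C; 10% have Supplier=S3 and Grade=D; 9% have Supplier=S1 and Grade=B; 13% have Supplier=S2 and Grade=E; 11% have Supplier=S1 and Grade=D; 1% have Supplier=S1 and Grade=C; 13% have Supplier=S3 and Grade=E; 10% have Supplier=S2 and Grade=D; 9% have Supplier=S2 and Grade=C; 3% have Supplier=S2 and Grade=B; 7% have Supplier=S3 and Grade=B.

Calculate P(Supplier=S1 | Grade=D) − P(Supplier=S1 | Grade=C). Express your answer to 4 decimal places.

P(Grade=D) = 0.11 + 0.10 + 0.10 = 0.31; P(Supplier=S1 | Grade=D) = 0.11/0.31 = 0.35484.
P(Grade=C) = 0.01 + 0.09 + 0.11 = 0.21; P(Supplier=S1 | Grade=C) = 0.01/0.21 = 0.04762.
Difference = 0.3072.

0.3072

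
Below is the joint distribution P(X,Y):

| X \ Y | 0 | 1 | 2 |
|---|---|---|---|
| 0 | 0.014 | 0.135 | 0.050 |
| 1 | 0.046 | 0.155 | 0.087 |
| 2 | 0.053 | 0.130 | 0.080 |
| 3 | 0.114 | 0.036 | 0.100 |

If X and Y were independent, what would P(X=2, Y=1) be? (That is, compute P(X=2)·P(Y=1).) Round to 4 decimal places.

0.1199

P(X=2) = 0.053 + 0.130 + 0.080 = 0.263.
P(Y=1) = 0.135 + 0.155 + 0.130 + 0.036 = 0.456.
Product: 0.263 × 0.456 = 0.1199.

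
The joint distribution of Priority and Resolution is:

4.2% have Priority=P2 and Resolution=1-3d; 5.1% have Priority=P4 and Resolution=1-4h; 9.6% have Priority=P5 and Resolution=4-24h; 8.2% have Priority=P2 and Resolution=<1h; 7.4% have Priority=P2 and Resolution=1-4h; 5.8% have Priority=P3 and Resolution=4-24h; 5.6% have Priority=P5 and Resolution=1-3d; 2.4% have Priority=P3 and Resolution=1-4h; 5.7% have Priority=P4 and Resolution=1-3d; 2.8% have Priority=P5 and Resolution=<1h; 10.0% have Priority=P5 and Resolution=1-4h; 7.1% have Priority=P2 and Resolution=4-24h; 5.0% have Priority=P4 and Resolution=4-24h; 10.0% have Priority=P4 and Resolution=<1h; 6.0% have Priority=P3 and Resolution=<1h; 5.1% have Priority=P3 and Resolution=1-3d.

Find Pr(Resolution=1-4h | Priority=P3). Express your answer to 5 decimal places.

P(Priority=P3) = 0.060 + 0.024 + 0.058 + 0.051 = 0.193.
P(Resolution=1-4h | Priority=P3) = 0.024/0.193 = 0.12435.

0.12435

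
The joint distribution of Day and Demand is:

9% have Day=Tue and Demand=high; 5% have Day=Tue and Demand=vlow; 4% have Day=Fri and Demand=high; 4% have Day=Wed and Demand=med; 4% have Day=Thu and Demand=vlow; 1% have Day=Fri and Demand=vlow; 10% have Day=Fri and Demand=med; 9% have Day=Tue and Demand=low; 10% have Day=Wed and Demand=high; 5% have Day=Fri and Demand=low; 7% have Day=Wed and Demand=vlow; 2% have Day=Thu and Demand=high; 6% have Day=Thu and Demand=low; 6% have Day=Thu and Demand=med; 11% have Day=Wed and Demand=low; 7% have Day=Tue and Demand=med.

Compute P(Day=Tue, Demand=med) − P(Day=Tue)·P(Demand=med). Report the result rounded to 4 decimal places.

-0.0110

P(Day=Tue) = 0.05 + 0.09 + 0.07 + 0.09 = 0.30.
P(Demand=med) = 0.07 + 0.04 + 0.06 + 0.10 = 0.27.
P(Day=Tue, Demand=med) − P(Day=Tue)P(Demand=med) = 0.07 − 0.30×0.27 = -0.0110.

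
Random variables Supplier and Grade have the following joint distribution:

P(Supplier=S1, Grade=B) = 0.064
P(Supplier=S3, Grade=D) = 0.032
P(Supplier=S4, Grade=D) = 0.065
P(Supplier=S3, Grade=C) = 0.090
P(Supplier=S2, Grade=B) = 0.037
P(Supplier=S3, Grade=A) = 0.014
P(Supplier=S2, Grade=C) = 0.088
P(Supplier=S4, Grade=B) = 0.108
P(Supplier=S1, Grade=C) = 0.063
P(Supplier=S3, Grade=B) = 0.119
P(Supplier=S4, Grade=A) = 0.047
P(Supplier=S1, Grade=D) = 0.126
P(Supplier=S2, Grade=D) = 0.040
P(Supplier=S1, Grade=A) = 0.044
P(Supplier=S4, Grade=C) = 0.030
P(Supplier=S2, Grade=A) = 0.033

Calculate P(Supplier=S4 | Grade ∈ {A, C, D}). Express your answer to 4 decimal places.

P(Grade=A) = 0.044 + 0.033 + 0.014 + 0.047 = 0.138.
P(Grade=C) = 0.063 + 0.088 + 0.090 + 0.030 = 0.271.
P(Grade=D) = 0.126 + 0.040 + 0.032 + 0.065 = 0.263.
P(Grade ∈ {A, C, D}) = 0.138 + 0.271 + 0.263 = 0.672; P(Supplier=S4, Grade ∈ {A, C, D}) = 0.047 + 0.030 + 0.065 = 0.142.
P(Supplier=S4 | Grade ∈ {A, C, D}) = 0.142/0.672 = 0.2113.

0.2113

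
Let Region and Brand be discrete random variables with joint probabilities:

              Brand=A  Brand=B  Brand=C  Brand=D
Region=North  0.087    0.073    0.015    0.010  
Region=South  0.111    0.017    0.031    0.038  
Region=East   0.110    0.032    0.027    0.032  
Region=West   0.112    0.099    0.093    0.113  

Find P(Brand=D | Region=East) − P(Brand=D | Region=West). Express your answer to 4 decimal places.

-0.1118

P(Region=East) = 0.110 + 0.032 + 0.027 + 0.032 = 0.201; P(Brand=D | Region=East) = 0.032/0.201 = 0.15920.
P(Region=West) = 0.112 + 0.099 + 0.093 + 0.113 = 0.417; P(Brand=D | Region=West) = 0.113/0.417 = 0.27098.
Difference = -0.1118.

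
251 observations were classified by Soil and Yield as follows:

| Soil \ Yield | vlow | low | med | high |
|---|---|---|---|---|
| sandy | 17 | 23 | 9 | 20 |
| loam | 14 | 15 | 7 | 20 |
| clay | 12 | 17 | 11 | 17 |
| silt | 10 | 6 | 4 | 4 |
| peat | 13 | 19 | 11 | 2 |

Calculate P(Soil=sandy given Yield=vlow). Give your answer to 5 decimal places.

0.25758

Total with Yield=vlow: 17 + 14 + 12 + 10 + 13 = 66.
P(Soil=sandy | Yield=vlow) = 17/66 = 0.25758.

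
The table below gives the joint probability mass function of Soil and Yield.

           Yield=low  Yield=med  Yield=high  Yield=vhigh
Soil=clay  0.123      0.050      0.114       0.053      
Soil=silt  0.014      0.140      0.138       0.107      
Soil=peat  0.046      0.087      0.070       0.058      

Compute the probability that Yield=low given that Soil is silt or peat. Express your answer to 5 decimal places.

P(Soil=silt) = 0.014 + 0.140 + 0.138 + 0.107 = 0.399.
P(Soil=peat) = 0.046 + 0.087 + 0.070 + 0.058 = 0.261.
P(Soil ∈ {silt, peat}) = 0.399 + 0.261 = 0.660; P(Yield=low, Soil ∈ {silt, peat}) = 0.014 + 0.046 = 0.060.
P(Yield=low | Soil ∈ {silt, peat}) = 0.060/0.660 = 0.09091.

0.09091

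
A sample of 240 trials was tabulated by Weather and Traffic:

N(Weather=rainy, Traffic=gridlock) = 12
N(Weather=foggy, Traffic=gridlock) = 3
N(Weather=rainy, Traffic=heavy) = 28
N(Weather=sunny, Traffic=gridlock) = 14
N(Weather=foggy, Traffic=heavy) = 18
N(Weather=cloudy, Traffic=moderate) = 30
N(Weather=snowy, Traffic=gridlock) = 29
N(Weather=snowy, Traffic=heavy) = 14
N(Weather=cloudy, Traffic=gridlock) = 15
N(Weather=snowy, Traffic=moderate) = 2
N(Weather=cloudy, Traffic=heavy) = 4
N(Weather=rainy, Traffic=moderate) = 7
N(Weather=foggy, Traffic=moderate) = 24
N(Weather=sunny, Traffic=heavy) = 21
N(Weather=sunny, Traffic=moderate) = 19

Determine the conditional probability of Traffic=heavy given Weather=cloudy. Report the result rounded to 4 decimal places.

0.0816

Total with Weather=cloudy: 30 + 4 + 15 = 49.
P(Traffic=heavy | Weather=cloudy) = 4/49 = 0.0816.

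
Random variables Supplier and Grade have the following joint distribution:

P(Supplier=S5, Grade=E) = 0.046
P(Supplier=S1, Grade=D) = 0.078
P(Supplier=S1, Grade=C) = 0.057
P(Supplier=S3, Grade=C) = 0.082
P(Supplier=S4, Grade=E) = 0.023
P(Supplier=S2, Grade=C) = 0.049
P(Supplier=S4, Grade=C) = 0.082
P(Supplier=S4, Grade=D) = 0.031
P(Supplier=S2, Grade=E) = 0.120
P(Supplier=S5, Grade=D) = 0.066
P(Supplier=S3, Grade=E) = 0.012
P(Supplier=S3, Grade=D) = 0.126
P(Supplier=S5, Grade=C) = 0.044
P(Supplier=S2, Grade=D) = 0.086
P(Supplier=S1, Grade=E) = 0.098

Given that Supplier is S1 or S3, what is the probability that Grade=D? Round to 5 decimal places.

0.45033

P(Supplier=S1) = 0.057 + 0.078 + 0.098 = 0.233.
P(Supplier=S3) = 0.082 + 0.126 + 0.012 = 0.220.
P(Supplier ∈ {S1, S3}) = 0.233 + 0.220 = 0.453; P(Grade=D, Supplier ∈ {S1, S3}) = 0.078 + 0.126 = 0.204.
P(Grade=D | Supplier ∈ {S1, S3}) = 0.204/0.453 = 0.45033.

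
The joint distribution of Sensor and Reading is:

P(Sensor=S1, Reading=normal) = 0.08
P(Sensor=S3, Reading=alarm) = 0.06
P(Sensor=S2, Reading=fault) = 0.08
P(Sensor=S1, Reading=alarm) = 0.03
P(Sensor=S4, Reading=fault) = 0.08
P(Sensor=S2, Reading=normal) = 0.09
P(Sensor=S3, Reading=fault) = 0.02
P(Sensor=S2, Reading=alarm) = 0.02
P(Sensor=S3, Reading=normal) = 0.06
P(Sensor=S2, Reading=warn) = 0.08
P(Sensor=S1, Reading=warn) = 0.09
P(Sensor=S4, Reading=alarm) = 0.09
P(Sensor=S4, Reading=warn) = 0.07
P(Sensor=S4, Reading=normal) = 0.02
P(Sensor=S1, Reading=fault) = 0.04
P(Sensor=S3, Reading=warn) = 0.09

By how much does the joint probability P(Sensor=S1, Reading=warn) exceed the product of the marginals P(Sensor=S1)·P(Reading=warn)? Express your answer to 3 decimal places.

0.011

P(Sensor=S1) = 0.08 + 0.09 + 0.03 + 0.04 = 0.24.
P(Reading=warn) = 0.09 + 0.08 + 0.09 + 0.07 = 0.33.
P(Sensor=S1, Reading=warn) − P(Sensor=S1)P(Reading=warn) = 0.09 − 0.24×0.33 = 0.011.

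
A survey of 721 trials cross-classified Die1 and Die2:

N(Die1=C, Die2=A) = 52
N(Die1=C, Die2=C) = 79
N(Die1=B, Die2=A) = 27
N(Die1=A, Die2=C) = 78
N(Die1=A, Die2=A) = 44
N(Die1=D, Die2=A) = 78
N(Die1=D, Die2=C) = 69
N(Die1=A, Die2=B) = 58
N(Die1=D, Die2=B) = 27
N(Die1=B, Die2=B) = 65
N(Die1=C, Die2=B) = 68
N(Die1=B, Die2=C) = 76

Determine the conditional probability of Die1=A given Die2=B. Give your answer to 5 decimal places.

0.26606

Total with Die2=B: 58 + 65 + 68 + 27 = 218.
P(Die1=A | Die2=B) = 58/218 = 0.26606.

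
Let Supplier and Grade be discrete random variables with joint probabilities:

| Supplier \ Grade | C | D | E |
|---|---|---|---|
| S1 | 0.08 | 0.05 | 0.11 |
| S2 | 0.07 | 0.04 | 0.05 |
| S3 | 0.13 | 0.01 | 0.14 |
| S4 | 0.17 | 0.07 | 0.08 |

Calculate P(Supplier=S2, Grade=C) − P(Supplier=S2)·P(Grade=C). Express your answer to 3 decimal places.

-0.002

P(Supplier=S2) = 0.07 + 0.04 + 0.05 = 0.16.
P(Grade=C) = 0.08 + 0.07 + 0.13 + 0.17 = 0.45.
P(Supplier=S2, Grade=C) − P(Supplier=S2)P(Grade=C) = 0.07 − 0.16×0.45 = -0.002.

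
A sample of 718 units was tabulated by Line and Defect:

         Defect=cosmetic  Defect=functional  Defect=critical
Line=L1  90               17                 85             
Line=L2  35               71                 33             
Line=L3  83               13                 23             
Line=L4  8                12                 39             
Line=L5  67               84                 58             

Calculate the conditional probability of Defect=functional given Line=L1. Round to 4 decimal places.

0.0885

Total with Line=L1: 90 + 17 + 85 = 192.
P(Defect=functional | Line=L1) = 17/192 = 0.0885.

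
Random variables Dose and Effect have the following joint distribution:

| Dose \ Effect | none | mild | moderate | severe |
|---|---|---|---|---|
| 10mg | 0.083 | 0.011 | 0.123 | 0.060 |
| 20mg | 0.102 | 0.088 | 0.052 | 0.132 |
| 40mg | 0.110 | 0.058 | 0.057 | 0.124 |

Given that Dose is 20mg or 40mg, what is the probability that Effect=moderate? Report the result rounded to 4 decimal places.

P(Dose=20mg) = 0.102 + 0.088 + 0.052 + 0.132 = 0.374.
P(Dose=40mg) = 0.110 + 0.058 + 0.057 + 0.124 = 0.349.
P(Dose ∈ {20mg, 40mg}) = 0.374 + 0.349 = 0.723; P(Effect=moderate, Dose ∈ {20mg, 40mg}) = 0.052 + 0.057 = 0.109.
P(Effect=moderate | Dose ∈ {20mg, 40mg}) = 0.109/0.723 = 0.1508.

0.1508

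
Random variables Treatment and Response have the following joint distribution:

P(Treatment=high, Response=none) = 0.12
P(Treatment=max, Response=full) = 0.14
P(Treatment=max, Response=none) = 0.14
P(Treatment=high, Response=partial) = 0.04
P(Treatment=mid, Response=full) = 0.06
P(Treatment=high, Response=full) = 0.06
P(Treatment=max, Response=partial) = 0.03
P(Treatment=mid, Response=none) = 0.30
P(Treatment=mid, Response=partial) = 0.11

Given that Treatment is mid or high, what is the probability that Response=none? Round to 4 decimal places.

0.6087

P(Treatment=mid) = 0.30 + 0.11 + 0.06 = 0.47.
P(Treatment=high) = 0.12 + 0.04 + 0.06 = 0.22.
P(Treatment ∈ {mid, high}) = 0.47 + 0.22 = 0.69; P(Response=none, Treatment ∈ {mid, high}) = 0.30 + 0.12 = 0.42.
P(Response=none | Treatment ∈ {mid, high}) = 0.42/0.69 = 0.6087.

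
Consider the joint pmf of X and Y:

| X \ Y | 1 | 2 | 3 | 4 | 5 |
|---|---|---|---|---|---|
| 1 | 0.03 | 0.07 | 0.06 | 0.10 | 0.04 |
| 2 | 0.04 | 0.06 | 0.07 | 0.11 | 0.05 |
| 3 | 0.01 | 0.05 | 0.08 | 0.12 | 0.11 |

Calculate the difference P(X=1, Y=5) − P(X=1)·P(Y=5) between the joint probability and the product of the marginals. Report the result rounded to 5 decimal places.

P(X=1) = 0.03 + 0.07 + 0.06 + 0.10 + 0.04 = 0.30.
P(Y=5) = 0.04 + 0.05 + 0.11 = 0.20.
P(X=1, Y=5) − P(X=1)P(Y=5) = 0.04 − 0.30×0.20 = -0.02000.

-0.02000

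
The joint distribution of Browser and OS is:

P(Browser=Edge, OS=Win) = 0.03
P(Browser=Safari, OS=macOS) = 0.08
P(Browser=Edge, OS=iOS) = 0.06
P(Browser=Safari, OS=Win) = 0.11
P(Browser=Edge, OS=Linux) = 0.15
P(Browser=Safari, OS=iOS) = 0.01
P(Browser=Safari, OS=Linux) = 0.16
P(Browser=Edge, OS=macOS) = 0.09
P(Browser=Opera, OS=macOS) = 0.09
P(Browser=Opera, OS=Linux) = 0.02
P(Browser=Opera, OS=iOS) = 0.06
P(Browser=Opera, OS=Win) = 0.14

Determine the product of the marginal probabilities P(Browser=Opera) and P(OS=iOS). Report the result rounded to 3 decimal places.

0.040

P(Browser=Opera) = 0.14 + 0.09 + 0.02 + 0.06 = 0.31.
P(OS=iOS) = 0.01 + 0.06 + 0.06 = 0.13.
Product: 0.31 × 0.13 = 0.040.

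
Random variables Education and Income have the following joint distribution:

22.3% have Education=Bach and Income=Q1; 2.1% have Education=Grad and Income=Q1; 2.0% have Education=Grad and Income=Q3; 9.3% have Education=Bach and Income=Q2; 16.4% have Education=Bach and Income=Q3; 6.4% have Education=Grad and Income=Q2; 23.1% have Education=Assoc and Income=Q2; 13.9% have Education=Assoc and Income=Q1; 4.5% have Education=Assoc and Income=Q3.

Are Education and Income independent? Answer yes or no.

P(Education=Bach) = 0.480 and P(Income=Q2) = 0.388, so their product is 0.18624, but P(Education=Bach, Income=Q2) = 0.093. Since these differ, Education and Income are not independent.

no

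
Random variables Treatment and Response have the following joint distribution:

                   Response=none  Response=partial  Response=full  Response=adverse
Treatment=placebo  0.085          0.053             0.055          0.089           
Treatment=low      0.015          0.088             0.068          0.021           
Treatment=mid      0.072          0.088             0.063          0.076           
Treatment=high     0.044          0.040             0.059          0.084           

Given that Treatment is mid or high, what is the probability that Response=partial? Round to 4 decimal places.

P(Treatment=mid) = 0.072 + 0.088 + 0.063 + 0.076 = 0.299.
P(Treatment=high) = 0.044 + 0.040 + 0.059 + 0.084 = 0.227.
P(Treatment ∈ {mid, high}) = 0.299 + 0.227 = 0.526; P(Response=partial, Treatment ∈ {mid, high}) = 0.088 + 0.040 = 0.128.
P(Response=partial | Treatment ∈ {mid, high}) = 0.128/0.526 = 0.2433.

0.2433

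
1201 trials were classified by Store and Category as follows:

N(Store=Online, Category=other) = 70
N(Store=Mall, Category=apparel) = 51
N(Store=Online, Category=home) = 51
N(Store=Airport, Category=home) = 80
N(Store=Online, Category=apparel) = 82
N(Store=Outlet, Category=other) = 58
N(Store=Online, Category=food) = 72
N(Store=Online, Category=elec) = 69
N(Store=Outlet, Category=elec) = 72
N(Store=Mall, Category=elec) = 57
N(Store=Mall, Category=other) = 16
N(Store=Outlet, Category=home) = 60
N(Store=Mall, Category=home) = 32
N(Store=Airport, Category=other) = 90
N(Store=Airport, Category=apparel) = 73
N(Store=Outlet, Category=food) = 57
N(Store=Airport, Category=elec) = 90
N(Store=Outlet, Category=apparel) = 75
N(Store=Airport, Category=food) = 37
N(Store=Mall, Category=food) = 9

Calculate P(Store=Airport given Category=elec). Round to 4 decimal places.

0.3125

Total with Category=elec: 57 + 90 + 72 + 69 = 288.
P(Store=Airport | Category=elec) = 90/288 = 0.3125.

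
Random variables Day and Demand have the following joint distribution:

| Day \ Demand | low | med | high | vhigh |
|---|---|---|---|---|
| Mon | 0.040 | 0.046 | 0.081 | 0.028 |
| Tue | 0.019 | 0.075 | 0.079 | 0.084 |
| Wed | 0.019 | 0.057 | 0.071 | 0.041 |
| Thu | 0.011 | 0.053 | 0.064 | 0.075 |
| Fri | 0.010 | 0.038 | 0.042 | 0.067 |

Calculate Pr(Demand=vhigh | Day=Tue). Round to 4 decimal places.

P(Day=Tue) = 0.019 + 0.075 + 0.079 + 0.084 = 0.257.
P(Demand=vhigh | Day=Tue) = 0.084/0.257 = 0.3268.

0.3268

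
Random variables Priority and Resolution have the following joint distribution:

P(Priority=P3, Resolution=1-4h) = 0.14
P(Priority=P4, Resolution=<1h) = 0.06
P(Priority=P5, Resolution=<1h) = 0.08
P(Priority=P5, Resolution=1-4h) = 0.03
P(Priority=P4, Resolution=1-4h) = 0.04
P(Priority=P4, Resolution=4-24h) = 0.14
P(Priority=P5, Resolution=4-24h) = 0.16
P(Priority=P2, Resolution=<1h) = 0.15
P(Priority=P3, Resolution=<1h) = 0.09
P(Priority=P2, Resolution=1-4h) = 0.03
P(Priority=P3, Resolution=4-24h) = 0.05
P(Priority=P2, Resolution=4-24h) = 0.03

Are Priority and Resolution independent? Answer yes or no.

no

P(Priority=P3) = 0.28 and P(Resolution=1-4h) = 0.24, so their product is 0.0672, but P(Priority=P3, Resolution=1-4h) = 0.14. Since these differ, Priority and Resolution are not independent.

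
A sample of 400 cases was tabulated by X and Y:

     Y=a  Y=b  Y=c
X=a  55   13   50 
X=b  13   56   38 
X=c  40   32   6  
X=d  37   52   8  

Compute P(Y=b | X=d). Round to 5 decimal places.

Total with X=d: 37 + 52 + 8 = 97.
P(Y=b | X=d) = 52/97 = 0.53608.

0.53608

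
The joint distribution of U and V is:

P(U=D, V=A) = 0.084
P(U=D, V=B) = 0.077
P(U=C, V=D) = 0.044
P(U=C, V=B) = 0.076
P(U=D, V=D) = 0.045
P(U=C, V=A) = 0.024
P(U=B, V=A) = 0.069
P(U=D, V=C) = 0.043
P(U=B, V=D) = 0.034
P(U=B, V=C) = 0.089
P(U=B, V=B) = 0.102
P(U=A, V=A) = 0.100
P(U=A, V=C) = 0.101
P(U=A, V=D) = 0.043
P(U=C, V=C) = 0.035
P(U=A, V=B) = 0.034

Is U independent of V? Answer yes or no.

P(U=A) = 0.278 and P(V=B) = 0.289, so their product is 0.08034, but P(U=A, V=B) = 0.034. Since these differ, U and V are not independent.

no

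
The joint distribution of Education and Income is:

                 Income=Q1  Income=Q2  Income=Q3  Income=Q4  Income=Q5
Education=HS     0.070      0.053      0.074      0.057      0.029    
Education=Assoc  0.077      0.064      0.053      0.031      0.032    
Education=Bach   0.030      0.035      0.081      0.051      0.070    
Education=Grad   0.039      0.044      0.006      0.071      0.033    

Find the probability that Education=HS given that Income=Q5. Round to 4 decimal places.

0.1768

P(Income=Q5) = 0.029 + 0.032 + 0.070 + 0.033 = 0.164.
P(Education=HS | Income=Q5) = 0.029/0.164 = 0.1768.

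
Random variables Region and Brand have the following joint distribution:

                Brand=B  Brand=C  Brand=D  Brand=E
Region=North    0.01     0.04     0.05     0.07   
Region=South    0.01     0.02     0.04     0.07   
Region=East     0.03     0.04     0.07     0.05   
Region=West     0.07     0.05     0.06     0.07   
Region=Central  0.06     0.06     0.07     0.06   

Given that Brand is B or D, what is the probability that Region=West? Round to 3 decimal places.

P(Brand=B) = 0.01 + 0.01 + 0.03 + 0.07 + 0.06 = 0.18.
P(Brand=D) = 0.05 + 0.04 + 0.07 + 0.06 + 0.07 = 0.29.
P(Brand ∈ {B, D}) = 0.18 + 0.29 = 0.47; P(Region=West, Brand ∈ {B, D}) = 0.07 + 0.06 = 0.13.
P(Region=West | Brand ∈ {B, D}) = 0.13/0.47 = 0.277.

0.277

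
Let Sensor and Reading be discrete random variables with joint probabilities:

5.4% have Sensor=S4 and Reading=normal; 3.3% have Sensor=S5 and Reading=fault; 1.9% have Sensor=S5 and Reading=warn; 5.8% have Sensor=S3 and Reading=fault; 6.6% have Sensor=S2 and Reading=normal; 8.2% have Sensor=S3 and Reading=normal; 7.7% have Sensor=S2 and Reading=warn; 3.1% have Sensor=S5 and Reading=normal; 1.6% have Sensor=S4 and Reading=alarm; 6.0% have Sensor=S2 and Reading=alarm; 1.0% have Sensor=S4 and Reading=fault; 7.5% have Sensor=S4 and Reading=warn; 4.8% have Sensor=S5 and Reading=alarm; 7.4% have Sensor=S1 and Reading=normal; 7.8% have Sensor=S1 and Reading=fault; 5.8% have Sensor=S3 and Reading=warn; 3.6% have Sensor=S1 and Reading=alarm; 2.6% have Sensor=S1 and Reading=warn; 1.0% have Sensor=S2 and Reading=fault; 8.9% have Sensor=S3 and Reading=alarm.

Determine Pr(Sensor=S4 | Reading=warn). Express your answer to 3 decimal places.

0.294

P(Reading=warn) = 0.026 + 0.077 + 0.058 + 0.075 + 0.019 = 0.255.
P(Sensor=S4 | Reading=warn) = 0.075/0.255 = 0.294.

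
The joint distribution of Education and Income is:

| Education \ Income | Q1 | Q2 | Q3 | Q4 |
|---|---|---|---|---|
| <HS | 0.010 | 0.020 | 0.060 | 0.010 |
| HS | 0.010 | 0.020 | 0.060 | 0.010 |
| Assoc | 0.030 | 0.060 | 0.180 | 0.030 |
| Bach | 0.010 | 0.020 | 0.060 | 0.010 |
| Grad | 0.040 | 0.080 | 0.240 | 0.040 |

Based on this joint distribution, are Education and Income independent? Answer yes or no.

yes

Every cell satisfies P(Education,Income) = P(Education)·P(Income). For instance P(Education=Assoc) = 0.300, P(Income=Q4) = 0.100, and 0.300×0.100 = 0.030 matches the joint entry. So Education and Income are independent.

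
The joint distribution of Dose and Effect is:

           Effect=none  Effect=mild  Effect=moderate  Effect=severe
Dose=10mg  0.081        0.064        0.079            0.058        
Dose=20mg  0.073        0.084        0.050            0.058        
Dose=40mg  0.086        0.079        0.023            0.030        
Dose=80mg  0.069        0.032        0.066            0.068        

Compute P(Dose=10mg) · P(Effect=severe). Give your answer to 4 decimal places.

0.0603

P(Dose=10mg) = 0.081 + 0.064 + 0.079 + 0.058 = 0.282.
P(Effect=severe) = 0.058 + 0.058 + 0.030 + 0.068 = 0.214.
Product: 0.282 × 0.214 = 0.0603.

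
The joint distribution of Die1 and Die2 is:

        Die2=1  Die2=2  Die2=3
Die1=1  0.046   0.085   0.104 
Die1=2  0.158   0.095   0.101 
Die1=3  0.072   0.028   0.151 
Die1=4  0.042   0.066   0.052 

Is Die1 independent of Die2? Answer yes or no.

no

P(Die1=3) = 0.251 and P(Die2=3) = 0.408, so their product is 0.10241, but P(Die1=3, Die2=3) = 0.151. Since these differ, Die1 and Die2 are not independent.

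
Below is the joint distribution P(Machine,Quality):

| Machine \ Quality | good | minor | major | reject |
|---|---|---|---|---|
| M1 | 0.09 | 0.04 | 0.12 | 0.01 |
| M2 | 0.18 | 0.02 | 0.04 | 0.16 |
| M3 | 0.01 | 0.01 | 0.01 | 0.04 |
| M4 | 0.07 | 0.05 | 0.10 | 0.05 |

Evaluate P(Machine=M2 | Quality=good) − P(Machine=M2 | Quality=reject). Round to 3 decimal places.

-0.101

P(Quality=good) = 0.09 + 0.18 + 0.01 + 0.07 = 0.35; P(Machine=M2 | Quality=good) = 0.18/0.35 = 0.5143.
P(Quality=reject) = 0.01 + 0.16 + 0.04 + 0.05 = 0.26; P(Machine=M2 | Quality=reject) = 0.16/0.26 = 0.6154.
Difference = -0.101.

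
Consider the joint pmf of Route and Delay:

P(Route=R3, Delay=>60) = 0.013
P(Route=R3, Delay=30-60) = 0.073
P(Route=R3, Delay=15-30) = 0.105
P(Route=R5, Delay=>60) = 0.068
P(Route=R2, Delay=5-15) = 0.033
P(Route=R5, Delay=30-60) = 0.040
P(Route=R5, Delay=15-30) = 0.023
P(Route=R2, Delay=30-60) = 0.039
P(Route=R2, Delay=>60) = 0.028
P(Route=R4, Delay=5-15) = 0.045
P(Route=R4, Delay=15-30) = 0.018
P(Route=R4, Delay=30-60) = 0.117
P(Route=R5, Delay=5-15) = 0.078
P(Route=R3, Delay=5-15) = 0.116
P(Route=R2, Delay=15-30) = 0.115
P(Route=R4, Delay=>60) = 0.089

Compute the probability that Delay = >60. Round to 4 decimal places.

P(Delay=>60) = 0.028 + 0.013 + 0.089 + 0.068 = 0.198.

0.1980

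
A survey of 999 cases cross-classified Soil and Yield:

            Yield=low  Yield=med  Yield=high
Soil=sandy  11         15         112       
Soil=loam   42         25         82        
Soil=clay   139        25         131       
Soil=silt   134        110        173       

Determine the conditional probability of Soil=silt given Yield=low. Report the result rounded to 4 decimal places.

0.4110

Total with Yield=low: 11 + 42 + 139 + 134 = 326.
P(Soil=silt | Yield=low) = 134/326 = 0.4110.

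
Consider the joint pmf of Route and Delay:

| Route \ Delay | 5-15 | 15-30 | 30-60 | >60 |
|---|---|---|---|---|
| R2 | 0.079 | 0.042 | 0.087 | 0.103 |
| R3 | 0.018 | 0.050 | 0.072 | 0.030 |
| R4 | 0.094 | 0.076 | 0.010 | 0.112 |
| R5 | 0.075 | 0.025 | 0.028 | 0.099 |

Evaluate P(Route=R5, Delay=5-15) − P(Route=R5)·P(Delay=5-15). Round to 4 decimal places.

0.0146

P(Route=R5) = 0.075 + 0.025 + 0.028 + 0.099 = 0.227.
P(Delay=5-15) = 0.079 + 0.018 + 0.094 + 0.075 = 0.266.
P(Route=R5, Delay=5-15) − P(Route=R5)P(Delay=5-15) = 0.075 − 0.227×0.266 = 0.0146.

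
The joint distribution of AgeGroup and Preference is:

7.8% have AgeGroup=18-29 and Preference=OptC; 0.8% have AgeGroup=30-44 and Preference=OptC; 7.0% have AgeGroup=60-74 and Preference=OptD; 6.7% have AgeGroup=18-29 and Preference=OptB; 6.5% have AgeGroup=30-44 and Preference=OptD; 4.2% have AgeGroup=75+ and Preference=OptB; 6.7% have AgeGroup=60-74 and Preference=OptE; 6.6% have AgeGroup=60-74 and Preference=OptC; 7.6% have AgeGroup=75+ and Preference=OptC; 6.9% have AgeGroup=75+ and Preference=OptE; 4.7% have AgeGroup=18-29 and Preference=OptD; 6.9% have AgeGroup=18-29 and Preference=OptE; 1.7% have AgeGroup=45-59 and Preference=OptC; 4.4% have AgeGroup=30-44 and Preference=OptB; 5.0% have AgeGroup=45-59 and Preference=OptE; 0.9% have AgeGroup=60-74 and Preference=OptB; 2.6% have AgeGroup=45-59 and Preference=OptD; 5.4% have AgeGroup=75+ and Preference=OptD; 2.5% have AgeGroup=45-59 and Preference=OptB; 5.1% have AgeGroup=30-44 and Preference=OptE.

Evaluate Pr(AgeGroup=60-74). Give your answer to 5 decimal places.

P(AgeGroup=60-74) = 0.009 + 0.066 + 0.070 + 0.067 = 0.212.

0.21200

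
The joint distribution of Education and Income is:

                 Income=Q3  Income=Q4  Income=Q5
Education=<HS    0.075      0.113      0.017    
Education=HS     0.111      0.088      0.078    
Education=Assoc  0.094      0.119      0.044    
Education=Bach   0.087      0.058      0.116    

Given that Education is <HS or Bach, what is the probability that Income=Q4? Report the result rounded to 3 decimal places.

P(Education=<HS) = 0.075 + 0.113 + 0.017 = 0.205.
P(Education=Bach) = 0.087 + 0.058 + 0.116 = 0.261.
P(Education ∈ {<HS, Bach}) = 0.205 + 0.261 = 0.466; P(Income=Q4, Education ∈ {<HS, Bach}) = 0.113 + 0.058 = 0.171.
P(Income=Q4 | Education ∈ {<HS, Bach}) = 0.171/0.466 = 0.367.

0.367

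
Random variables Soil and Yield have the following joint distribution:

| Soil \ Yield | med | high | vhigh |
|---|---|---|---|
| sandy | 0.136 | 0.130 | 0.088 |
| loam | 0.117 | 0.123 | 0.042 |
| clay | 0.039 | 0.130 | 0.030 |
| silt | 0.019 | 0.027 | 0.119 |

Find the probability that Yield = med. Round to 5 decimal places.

0.31100

P(Yield=med) = 0.136 + 0.117 + 0.039 + 0.019 = 0.311.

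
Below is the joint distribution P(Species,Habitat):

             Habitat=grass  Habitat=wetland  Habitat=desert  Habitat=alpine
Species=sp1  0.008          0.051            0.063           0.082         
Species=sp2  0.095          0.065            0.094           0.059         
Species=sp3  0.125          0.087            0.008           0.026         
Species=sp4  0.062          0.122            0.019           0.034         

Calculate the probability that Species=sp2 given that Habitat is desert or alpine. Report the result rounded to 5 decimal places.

0.39740

P(Habitat=desert) = 0.063 + 0.094 + 0.008 + 0.019 = 0.184.
P(Habitat=alpine) = 0.082 + 0.059 + 0.026 + 0.034 = 0.201.
P(Habitat ∈ {desert, alpine}) = 0.184 + 0.201 = 0.385; P(Species=sp2, Habitat ∈ {desert, alpine}) = 0.094 + 0.059 = 0.153.
P(Species=sp2 | Habitat ∈ {desert, alpine}) = 0.153/0.385 = 0.39740.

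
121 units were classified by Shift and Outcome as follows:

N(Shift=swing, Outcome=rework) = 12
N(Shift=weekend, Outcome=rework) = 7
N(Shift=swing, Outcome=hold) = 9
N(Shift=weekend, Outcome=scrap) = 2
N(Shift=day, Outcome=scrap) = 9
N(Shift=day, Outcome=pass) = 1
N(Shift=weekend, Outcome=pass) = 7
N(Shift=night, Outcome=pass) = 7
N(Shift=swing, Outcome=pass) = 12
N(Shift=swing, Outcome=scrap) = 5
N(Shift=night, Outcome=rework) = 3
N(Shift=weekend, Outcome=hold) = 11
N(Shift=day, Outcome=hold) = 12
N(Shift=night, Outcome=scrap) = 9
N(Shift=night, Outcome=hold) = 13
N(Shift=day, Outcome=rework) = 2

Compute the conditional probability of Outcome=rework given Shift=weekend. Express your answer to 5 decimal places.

Total with Shift=weekend: 7 + 7 + 2 + 11 = 27.
P(Outcome=rework | Shift=weekend) = 7/27 = 0.25926.

0.25926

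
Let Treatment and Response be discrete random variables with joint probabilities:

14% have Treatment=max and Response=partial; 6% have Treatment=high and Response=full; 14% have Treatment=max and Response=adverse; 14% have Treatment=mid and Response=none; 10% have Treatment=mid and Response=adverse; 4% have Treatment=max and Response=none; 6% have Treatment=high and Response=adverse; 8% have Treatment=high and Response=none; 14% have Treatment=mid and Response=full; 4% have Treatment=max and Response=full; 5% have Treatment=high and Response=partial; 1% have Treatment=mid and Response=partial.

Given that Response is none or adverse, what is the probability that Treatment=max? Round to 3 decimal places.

0.321

P(Response=none) = 0.14 + 0.08 + 0.04 = 0.26.
P(Response=adverse) = 0.10 + 0.06 + 0.14 = 0.30.
P(Response ∈ {none, adverse}) = 0.26 + 0.30 = 0.56; P(Treatment=max, Response ∈ {none, adverse}) = 0.04 + 0.14 = 0.18.
P(Treatment=max | Response ∈ {none, adverse}) = 0.18/0.56 = 0.321.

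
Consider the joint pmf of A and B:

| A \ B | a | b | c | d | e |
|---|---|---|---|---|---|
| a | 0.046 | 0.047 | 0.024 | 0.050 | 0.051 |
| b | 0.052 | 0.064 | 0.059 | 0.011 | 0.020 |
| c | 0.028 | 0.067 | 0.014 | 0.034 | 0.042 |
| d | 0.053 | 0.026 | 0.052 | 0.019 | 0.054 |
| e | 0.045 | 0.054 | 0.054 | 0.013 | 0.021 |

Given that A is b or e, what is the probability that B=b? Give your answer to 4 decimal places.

P(A=b) = 0.052 + 0.064 + 0.059 + 0.011 + 0.020 = 0.206.
P(A=e) = 0.045 + 0.054 + 0.054 + 0.013 + 0.021 = 0.187.
P(A ∈ {b, e}) = 0.206 + 0.187 = 0.393; P(B=b, A ∈ {b, e}) = 0.064 + 0.054 = 0.118.
P(B=b | A ∈ {b, e}) = 0.118/0.393 = 0.3003.

0.3003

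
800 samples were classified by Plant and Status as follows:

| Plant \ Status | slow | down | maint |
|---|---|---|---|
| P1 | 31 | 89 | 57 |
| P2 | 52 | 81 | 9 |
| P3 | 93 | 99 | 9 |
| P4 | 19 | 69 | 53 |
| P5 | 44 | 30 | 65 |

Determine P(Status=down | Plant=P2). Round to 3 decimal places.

0.570

Total with Plant=P2: 52 + 81 + 9 = 142.
P(Status=down | Plant=P2) = 81/142 = 0.570.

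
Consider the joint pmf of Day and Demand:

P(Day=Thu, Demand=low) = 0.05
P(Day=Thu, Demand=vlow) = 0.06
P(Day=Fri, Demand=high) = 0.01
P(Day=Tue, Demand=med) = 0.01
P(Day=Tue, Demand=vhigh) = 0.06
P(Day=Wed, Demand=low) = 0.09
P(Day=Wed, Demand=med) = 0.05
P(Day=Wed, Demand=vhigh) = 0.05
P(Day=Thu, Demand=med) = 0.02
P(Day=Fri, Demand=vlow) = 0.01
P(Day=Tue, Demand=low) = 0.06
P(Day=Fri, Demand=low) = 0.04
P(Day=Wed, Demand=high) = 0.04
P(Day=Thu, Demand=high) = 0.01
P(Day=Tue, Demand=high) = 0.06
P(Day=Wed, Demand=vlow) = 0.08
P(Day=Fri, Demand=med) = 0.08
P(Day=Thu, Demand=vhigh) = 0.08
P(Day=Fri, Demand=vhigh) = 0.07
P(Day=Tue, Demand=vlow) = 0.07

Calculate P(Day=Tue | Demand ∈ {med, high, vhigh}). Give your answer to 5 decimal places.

P(Demand=med) = 0.01 + 0.05 + 0.02 + 0.08 = 0.16.
P(Demand=high) = 0.06 + 0.04 + 0.01 + 0.01 = 0.12.
P(Demand=vhigh) = 0.06 + 0.05 + 0.08 + 0.07 = 0.26.
P(Demand ∈ {med, high, vhigh}) = 0.16 + 0.12 + 0.26 = 0.54; P(Day=Tue, Demand ∈ {med, high, vhigh}) = 0.01 + 0.06 + 0.06 = 0.13.
P(Day=Tue | Demand ∈ {med, high, vhigh}) = 0.13/0.54 = 0.24074.

0.24074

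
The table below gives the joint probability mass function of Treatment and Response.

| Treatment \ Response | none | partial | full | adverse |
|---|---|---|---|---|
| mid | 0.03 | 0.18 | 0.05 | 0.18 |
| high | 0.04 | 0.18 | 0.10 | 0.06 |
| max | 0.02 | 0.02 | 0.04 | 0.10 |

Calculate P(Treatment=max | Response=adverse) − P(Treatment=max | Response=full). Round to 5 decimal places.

0.08359

P(Response=adverse) = 0.18 + 0.06 + 0.10 = 0.34; P(Treatment=max | Response=adverse) = 0.10/0.34 = 0.294118.
P(Response=full) = 0.05 + 0.10 + 0.04 = 0.19; P(Treatment=max | Response=full) = 0.04/0.19 = 0.210526.
Difference = 0.08359.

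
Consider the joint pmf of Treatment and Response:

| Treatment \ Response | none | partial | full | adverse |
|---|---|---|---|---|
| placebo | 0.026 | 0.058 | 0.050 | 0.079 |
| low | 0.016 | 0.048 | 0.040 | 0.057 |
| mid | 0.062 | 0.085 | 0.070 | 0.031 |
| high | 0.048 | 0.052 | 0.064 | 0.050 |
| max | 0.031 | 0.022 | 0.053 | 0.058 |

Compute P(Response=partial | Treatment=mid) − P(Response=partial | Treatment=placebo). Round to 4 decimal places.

0.0704

P(Treatment=mid) = 0.062 + 0.085 + 0.070 + 0.031 = 0.248; P(Response=partial | Treatment=mid) = 0.085/0.248 = 0.34274.
P(Treatment=placebo) = 0.026 + 0.058 + 0.050 + 0.079 = 0.213; P(Response=partial | Treatment=placebo) = 0.058/0.213 = 0.27230.
Difference = 0.0704.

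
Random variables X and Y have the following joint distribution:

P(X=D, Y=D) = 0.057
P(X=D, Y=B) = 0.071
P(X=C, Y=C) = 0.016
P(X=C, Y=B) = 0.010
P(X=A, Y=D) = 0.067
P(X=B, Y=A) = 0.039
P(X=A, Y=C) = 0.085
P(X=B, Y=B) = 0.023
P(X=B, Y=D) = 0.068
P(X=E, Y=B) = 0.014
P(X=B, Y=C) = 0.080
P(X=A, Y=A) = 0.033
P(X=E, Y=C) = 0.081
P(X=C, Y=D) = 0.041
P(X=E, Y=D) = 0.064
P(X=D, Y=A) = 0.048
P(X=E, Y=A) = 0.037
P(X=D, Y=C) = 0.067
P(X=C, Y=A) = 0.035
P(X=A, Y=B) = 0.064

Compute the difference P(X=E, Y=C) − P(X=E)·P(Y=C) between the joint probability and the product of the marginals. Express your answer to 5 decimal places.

P(X=E) = 0.037 + 0.014 + 0.081 + 0.064 = 0.196.
P(Y=C) = 0.085 + 0.080 + 0.016 + 0.067 + 0.081 = 0.329.
P(X=E, Y=C) − P(X=E)P(Y=C) = 0.081 − 0.196×0.329 = 0.01652.

0.01652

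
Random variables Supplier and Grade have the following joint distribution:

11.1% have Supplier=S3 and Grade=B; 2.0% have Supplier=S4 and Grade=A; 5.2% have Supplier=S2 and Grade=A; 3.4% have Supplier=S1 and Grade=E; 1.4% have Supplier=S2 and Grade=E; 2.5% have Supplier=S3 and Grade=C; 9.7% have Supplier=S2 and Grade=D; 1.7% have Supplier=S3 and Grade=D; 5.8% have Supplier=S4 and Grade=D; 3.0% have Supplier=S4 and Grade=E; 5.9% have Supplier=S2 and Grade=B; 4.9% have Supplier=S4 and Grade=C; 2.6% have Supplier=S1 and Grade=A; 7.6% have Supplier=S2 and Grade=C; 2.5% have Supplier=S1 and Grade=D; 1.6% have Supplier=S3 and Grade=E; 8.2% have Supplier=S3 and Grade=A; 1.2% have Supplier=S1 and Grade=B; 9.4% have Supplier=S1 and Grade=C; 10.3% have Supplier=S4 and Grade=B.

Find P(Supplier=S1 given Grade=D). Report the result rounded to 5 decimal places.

0.12690

P(Grade=D) = 0.025 + 0.097 + 0.017 + 0.058 = 0.197.
P(Supplier=S1 | Grade=D) = 0.025/0.197 = 0.12690.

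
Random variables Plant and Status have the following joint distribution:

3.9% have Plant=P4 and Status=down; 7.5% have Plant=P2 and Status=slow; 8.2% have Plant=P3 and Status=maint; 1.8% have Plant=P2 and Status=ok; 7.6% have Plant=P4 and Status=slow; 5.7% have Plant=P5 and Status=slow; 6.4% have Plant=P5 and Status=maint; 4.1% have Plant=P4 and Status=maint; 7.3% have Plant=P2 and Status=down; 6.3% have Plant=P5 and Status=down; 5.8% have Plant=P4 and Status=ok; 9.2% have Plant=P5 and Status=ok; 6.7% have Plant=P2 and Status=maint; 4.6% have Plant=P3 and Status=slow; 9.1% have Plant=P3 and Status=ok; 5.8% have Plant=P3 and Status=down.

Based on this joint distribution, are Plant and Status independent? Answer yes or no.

P(Plant=P2) = 0.233 and P(Status=ok) = 0.259, so their product is 0.06035, but P(Plant=P2, Status=ok) = 0.018. Since these differ, Plant and Status are not independent.

no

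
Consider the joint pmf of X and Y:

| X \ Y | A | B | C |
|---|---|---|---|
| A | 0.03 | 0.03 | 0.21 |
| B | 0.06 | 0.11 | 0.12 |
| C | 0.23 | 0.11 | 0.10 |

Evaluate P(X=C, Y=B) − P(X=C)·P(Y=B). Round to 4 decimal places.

P(X=C) = 0.23 + 0.11 + 0.10 = 0.44.
P(Y=B) = 0.03 + 0.11 + 0.11 = 0.25.
P(X=C, Y=B) − P(X=C)P(Y=B) = 0.11 − 0.44×0.25 = 0.0000.

0.0000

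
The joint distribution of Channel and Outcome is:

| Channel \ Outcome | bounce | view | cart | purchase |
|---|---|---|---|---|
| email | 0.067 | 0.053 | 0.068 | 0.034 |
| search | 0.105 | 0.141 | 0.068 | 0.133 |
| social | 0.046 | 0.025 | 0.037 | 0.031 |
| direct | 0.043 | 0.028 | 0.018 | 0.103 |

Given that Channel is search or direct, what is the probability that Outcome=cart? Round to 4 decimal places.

0.1346

P(Channel=search) = 0.105 + 0.141 + 0.068 + 0.133 = 0.447.
P(Channel=direct) = 0.043 + 0.028 + 0.018 + 0.103 = 0.192.
P(Channel ∈ {search, direct}) = 0.447 + 0.192 = 0.639; P(Outcome=cart, Channel ∈ {search, direct}) = 0.068 + 0.018 = 0.086.
P(Outcome=cart | Channel ∈ {search, direct}) = 0.086/0.639 = 0.1346.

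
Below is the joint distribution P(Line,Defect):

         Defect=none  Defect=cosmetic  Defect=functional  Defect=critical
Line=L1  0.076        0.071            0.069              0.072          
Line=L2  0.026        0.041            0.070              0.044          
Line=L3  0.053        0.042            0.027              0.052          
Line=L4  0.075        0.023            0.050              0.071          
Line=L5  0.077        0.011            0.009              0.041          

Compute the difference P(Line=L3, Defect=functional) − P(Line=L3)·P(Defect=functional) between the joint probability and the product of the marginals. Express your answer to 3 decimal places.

P(Line=L3) = 0.053 + 0.042 + 0.027 + 0.052 = 0.174.
P(Defect=functional) = 0.069 + 0.070 + 0.027 + 0.050 + 0.009 = 0.225.
P(Line=L3, Defect=functional) − P(Line=L3)P(Defect=functional) = 0.027 − 0.174×0.225 = -0.012.

-0.012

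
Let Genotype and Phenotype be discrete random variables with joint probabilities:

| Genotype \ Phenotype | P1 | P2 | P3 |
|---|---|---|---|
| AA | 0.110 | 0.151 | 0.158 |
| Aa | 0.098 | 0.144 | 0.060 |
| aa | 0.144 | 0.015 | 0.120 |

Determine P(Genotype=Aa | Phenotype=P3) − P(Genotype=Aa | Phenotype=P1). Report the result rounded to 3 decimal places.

P(Phenotype=P3) = 0.158 + 0.060 + 0.120 = 0.338; P(Genotype=Aa | Phenotype=P3) = 0.060/0.338 = 0.1775.
P(Phenotype=P1) = 0.110 + 0.098 + 0.144 = 0.352; P(Genotype=Aa | Phenotype=P1) = 0.098/0.352 = 0.2784.
Difference = -0.101.

-0.101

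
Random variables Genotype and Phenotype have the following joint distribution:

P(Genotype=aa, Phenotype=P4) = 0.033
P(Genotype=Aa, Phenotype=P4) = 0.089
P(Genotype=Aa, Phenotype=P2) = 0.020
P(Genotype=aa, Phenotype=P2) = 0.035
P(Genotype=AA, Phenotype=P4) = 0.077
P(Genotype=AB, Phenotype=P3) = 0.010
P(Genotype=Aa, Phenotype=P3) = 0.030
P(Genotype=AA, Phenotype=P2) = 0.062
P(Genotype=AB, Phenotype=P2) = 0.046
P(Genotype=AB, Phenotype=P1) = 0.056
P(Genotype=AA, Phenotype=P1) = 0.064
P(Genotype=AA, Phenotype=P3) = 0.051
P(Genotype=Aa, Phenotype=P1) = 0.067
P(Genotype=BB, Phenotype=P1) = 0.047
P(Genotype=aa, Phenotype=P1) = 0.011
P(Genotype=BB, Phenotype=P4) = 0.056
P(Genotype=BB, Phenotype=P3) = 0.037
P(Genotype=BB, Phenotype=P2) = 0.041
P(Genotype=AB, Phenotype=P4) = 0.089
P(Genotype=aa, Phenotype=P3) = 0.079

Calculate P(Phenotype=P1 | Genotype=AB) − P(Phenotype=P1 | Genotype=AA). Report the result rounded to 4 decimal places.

P(Genotype=AB) = 0.056 + 0.046 + 0.010 + 0.089 = 0.201; P(Phenotype=P1 | Genotype=AB) = 0.056/0.201 = 0.27861.
P(Genotype=AA) = 0.064 + 0.062 + 0.051 + 0.077 = 0.254; P(Phenotype=P1 | Genotype=AA) = 0.064/0.254 = 0.25197.
Difference = 0.0266.

0.0266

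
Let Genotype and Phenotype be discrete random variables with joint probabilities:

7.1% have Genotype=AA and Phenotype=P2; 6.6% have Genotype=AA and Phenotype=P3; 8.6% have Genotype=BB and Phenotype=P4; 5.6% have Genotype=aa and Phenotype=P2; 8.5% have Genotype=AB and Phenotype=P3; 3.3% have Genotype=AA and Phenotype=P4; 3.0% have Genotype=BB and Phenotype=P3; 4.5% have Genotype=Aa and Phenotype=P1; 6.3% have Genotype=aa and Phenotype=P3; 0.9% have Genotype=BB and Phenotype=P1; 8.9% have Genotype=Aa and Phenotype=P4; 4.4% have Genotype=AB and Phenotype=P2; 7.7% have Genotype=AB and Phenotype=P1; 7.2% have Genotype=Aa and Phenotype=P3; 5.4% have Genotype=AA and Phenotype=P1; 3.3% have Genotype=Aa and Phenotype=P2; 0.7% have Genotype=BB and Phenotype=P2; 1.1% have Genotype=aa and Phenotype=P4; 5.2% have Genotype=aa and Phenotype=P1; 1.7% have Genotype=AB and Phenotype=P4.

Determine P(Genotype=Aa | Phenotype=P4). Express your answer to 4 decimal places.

0.3771

P(Phenotype=P4) = 0.033 + 0.089 + 0.011 + 0.017 + 0.086 = 0.236.
P(Genotype=Aa | Phenotype=P4) = 0.089/0.236 = 0.3771.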